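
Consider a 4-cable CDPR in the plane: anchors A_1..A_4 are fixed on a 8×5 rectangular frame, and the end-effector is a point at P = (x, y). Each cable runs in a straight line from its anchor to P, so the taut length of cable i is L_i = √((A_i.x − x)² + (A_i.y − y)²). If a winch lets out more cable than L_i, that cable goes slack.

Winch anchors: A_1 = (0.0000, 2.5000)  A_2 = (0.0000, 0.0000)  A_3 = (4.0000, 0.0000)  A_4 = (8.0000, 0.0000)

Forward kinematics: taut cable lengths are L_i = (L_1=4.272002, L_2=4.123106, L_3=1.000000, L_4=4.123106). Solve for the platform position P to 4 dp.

(4.0000, 1.0000)

each cable: (A_i−P)·(A_i−P) = L_i²; let k_i = ‖A_i‖²−L_i²
k_1 = 0.0000+6.2500−18.2500 = -12.0000
row 1: 0.0000x + 5.0000y = 5.0000  (k_2=-17.0000)
row 2: -8.0000x + 5.0000y = -27.0000  (k_3=15.0000)
row 3: -16.0000x + 5.0000y = -59.0000  (k_4=47.0000)
Cramer on rows 1–2 → x = 4.0000, y = 1.0000
check cable 4: ‖A_4−P‖² = 17.0000 ≈ L_4² = 17.0000 ✓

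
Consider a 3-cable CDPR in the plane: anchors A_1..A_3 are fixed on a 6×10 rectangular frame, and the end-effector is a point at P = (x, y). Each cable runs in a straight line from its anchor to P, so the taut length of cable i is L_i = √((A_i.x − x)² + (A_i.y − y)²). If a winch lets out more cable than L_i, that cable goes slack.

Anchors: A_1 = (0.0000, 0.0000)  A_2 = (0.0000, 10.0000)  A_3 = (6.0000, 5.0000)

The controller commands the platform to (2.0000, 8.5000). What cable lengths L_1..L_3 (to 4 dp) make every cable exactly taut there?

(8.7321, 2.5000, 5.3151)

L_1: Δ = A_1−P = (-2.0000, -8.5000) → ‖Δ‖ = √76.2500 = 8.7321
L_2: Δ = A_2−P = (-2.0000, 1.5000) → ‖Δ‖ = √6.2500 = 2.5000
L_3: Δ = A_3−P = (4.0000, -3.5000) → ‖Δ‖ = √28.2500 = 5.3151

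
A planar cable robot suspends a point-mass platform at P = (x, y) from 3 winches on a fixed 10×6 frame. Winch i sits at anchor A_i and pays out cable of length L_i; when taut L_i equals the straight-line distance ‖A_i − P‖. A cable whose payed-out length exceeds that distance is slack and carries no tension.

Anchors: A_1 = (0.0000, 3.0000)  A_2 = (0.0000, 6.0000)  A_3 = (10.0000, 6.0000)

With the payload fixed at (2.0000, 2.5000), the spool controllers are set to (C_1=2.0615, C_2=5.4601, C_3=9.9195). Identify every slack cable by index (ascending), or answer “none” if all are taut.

2, 3

cable 1: √((-2.0000)²+(0.5000)²)=2.0616, C_1=2.0615: taut
cable 2: √((-2.0000)²+(3.5000)²)=4.0311, C_2=5.4601: slack
cable 3: √((8.0000)²+(3.5000)²)=8.7321, C_3=9.9195: slack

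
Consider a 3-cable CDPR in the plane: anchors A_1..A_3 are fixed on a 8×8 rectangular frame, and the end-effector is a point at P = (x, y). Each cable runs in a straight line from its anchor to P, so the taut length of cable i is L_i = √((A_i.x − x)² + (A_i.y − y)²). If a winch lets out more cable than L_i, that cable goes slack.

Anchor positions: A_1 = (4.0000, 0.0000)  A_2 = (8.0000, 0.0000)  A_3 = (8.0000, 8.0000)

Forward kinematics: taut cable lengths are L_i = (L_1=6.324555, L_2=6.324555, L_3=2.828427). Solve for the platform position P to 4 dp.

(6.0000, 6.0000)

expand ‖A_i−P‖²=L_i² and subtract eq 1 (k_i ≔ ‖A_i‖²−L_i²)
k_1 = 16.0000+0.0000−40.0000 = -24.0000
eq1−eq2 → [-8.0000  0.0000]·P = -48.0000
eq1−eq3 → [-8.0000  -16.0000]·P = -144.0000
2×2 solve → P = (6.0000, 6.0000)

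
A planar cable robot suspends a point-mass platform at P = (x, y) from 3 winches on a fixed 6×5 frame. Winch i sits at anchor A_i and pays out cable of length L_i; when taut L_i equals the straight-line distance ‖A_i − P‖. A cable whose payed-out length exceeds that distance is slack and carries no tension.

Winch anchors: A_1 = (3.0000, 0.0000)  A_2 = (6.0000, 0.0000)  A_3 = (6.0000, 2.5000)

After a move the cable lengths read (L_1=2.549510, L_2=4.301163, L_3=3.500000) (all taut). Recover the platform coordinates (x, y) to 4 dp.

(2.5000, 2.5000)

each cable: (A_i−P)·(A_i−P) = L_i²; let k_i = ‖A_i‖²−L_i²
k_1 = 9.0000+0.0000−6.5000 = 2.5000
row 1: -6.0000x + 0.0000y = -15.0000  (k_2=17.5000)
row 2: -6.0000x − 5.0000y = -27.5000  (k_3=30.0000)
Cramer on rows 1–2 → x = 2.5000, y = 2.5000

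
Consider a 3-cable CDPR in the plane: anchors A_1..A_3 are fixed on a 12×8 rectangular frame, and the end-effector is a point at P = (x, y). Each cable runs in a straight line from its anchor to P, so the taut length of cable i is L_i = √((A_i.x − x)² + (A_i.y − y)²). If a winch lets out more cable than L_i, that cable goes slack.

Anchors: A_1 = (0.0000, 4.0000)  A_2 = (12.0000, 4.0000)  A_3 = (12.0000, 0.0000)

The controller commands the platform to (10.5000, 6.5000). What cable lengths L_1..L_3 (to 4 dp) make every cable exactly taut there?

(10.7935, 2.9155, 6.6708)

cable 1: Δx=-10.5000, Δy=-2.5000; L_1 = √(Δx²+Δy²) = 10.7935
cable 2: Δx=1.5000, Δy=-2.5000; L_2 = √(Δx²+Δy²) = 2.9155
cable 3: Δx=1.5000, Δy=-6.5000; L_3 = √(Δx²+Δy²) = 6.6708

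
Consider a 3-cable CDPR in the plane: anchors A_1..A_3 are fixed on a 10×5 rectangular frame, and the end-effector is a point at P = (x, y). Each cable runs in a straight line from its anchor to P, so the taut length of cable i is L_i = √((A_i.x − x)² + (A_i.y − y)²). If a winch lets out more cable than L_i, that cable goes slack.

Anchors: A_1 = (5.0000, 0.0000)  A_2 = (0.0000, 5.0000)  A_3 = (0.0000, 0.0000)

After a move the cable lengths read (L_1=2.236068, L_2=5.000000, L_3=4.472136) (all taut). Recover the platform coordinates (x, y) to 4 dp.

(4.0000, 2.0000)

expand ‖A_i−P‖²=L_i² and subtract eq 1 (c_i ≔ ‖A_i‖²−L_i²)
c_1 = 25.0000+0.0000−5.0000 = 20.0000
eq1−eq2 → [10.0000  -10.0000]·P = 20.0000
eq1−eq3 → [10.0000  0.0000]·P = 40.0000
2×2 solve → P = (4.0000, 2.0000)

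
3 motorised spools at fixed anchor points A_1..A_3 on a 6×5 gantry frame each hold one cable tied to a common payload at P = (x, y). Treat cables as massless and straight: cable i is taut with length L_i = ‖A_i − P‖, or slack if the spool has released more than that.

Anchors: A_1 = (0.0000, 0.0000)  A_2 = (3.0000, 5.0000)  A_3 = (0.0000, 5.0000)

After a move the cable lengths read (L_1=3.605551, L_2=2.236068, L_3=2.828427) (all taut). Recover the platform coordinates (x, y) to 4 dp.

expand ‖A_i−P‖²=L_i² and subtract eq 1 (c_i ≔ ‖A_i‖²−L_i²)
c_1 = 0.0000+0.0000−13.0000 = -13.0000
eq1−eq2 → [-6.0000  -10.0000]·P = -42.0000
eq1−eq3 → [0.0000  -10.0000]·P = -30.0000
2×2 solve → P = (2.0000, 3.0000)

(2.0000, 3.0000)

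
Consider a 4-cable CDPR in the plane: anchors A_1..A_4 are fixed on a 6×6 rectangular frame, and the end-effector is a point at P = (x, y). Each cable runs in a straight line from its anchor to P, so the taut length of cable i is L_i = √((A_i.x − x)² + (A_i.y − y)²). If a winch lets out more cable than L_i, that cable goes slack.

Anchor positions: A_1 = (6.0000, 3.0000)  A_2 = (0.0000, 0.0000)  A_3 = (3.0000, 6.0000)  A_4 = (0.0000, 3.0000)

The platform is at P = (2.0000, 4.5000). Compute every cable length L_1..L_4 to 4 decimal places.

L_1 = √((6.0000−2.0000)² + (3.0000−4.5000)²) = 4.2720
L_2 = √((0.0000−2.0000)² + (0.0000−4.5000)²) = 4.9244
L_3 = √((3.0000−2.0000)² + (6.0000−4.5000)²) = 1.8028
L_4 = √((0.0000−2.0000)² + (3.0000−4.5000)²) = 2.5000

(4.2720, 4.9244, 1.8028, 2.5000)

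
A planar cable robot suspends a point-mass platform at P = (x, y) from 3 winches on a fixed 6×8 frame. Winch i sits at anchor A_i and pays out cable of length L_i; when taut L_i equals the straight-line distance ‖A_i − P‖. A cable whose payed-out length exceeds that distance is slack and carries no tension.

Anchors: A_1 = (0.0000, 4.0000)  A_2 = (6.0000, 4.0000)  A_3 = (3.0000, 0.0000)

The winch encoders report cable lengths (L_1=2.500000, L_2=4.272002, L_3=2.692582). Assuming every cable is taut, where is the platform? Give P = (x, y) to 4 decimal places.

circle eqns → linear via eq_j − eq_1; set c_j = A_j·A_j − L_j²
c_1 = 0.0000+16.0000−6.2500 = 9.7500
-12.0000·x + 0.0000·y = c_1−c_2 = -24.0000
-6.0000·x + 8.0000·y = c_1−c_3 = 8.0000
solve first two rows → x=2.0000, y=2.5000

(2.0000, 2.5000)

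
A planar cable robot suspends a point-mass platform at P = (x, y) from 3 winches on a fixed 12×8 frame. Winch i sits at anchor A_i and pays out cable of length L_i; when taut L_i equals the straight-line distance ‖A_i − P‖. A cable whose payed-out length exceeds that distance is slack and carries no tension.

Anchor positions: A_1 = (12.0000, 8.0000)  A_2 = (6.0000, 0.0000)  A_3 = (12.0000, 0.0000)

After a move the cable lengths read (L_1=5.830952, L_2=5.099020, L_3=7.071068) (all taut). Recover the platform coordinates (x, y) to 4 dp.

(7.0000, 5.0000)

expand ‖A_i−P‖²=L_i² and subtract eq 1 (c_i ≔ ‖A_i‖²−L_i²)
c_1 = 144.0000+64.0000−34.0000 = 174.0000
eq1−eq2 → [12.0000  16.0000]·P = 164.0000
eq1−eq3 → [0.0000  16.0000]·P = 80.0000
2×2 solve → P = (7.0000, 5.0000)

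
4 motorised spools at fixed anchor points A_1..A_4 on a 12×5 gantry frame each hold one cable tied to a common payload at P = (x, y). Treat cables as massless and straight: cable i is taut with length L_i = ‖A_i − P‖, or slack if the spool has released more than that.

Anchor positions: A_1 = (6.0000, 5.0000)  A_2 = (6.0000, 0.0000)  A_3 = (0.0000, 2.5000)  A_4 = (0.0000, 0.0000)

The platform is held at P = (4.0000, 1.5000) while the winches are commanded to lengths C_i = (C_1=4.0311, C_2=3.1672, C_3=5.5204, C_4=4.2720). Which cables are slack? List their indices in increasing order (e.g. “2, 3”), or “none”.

cable 1: √((2.0000)²+(3.5000)²)=4.0311, C_1=4.0311: taut
cable 2: √((2.0000)²+(-1.5000)²)=2.5000, C_2=3.1672: slack
cable 3: √((-4.0000)²+(1.0000)²)=4.1231, C_3=5.5204: slack
cable 4: √((-4.0000)²+(-1.5000)²)=4.2720, C_4=4.2720: taut

2, 3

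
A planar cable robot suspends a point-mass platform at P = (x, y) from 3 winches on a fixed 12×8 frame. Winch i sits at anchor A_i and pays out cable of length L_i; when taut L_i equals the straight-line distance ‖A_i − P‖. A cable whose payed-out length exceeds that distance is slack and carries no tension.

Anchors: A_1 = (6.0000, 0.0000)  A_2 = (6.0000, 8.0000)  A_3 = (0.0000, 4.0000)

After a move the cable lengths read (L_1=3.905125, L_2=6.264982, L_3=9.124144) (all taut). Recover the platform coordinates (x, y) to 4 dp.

(9.0000, 2.5000)

expand ‖A_i−P‖²=L_i² and subtract eq 1 (c_i ≔ ‖A_i‖²−L_i²)
c_1 = 36.0000+0.0000−15.2500 = 20.7500
eq1−eq2 → [0.0000  -16.0000]·P = -40.0000
eq1−eq3 → [12.0000  -8.0000]·P = 88.0000
2×2 solve → P = (9.0000, 2.5000)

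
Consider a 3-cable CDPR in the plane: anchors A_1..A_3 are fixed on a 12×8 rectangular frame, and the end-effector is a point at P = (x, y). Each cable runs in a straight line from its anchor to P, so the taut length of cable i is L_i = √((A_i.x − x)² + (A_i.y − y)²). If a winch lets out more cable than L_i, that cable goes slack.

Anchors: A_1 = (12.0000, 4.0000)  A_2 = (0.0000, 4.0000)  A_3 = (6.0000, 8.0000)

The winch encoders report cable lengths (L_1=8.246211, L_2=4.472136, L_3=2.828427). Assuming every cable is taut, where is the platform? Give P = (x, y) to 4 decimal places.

circle eqns → linear via eq_j − eq_1; set k_j = A_j·A_j − L_j²
k_1 = 144.0000+16.0000−68.0000 = 92.0000
24.0000·x + 0.0000·y = k_1−k_2 = 96.0000
12.0000·x − 8.0000·y = k_1−k_3 = 0.0000
solve first two rows → x=4.0000, y=6.0000

(4.0000, 6.0000)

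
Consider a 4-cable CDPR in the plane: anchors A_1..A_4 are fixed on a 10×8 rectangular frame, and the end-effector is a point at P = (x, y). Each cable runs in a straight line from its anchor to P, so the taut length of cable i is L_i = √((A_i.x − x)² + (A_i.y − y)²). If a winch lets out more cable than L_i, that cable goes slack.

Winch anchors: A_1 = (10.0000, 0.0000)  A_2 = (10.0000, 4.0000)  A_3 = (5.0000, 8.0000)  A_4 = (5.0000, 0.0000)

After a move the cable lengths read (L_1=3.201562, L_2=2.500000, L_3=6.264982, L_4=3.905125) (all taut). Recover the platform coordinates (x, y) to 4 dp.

expand ‖A_i−P‖²=L_i² and subtract eq 1 (c_i ≔ ‖A_i‖²−L_i²)
c_1 = 100.0000+0.0000−10.2500 = 89.7500
eq1−eq2 → [0.0000  -8.0000]·P = -20.0000
eq1−eq3 → [10.0000  -16.0000]·P = 40.0000
eq1−eq4 → [10.0000  0.0000]·P = 80.0000
2×2 solve → P = (8.0000, 2.5000)
check cable 4: ‖A_4−P‖² = 15.2500 ≈ L_4² = 15.2500 ✓

(8.0000, 2.5000)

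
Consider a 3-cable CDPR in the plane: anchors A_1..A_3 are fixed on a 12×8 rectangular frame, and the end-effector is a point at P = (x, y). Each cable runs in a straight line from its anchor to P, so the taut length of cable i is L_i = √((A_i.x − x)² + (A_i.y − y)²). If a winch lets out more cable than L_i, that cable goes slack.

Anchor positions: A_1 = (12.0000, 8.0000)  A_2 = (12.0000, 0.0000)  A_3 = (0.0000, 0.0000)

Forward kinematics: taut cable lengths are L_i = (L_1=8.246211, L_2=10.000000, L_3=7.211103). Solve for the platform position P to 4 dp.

circle eqns → linear via eq_j − eq_1; set c_j = A_j·A_j − L_j²
c_1 = 144.0000+64.0000−68.0000 = 140.0000
0.0000·x + 16.0000·y = c_1−c_2 = 96.0000
24.0000·x + 16.0000·y = c_1−c_3 = 192.0000
solve first two rows → x=4.0000, y=6.0000

(4.0000, 6.0000)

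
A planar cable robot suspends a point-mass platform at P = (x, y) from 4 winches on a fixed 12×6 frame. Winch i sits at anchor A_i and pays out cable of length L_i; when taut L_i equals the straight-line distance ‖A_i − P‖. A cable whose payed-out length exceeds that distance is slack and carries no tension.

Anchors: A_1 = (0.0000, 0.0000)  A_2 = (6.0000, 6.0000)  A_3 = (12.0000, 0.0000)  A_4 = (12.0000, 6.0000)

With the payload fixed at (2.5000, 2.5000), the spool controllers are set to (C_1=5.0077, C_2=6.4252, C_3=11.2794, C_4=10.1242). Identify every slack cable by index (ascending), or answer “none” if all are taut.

1, 2, 3

cable 1: √((-2.5000)²+(-2.5000)²)=3.5355, C_1=5.0077: slack
cable 2: √((3.5000)²+(3.5000)²)=4.9497, C_2=6.4252: slack
cable 3: √((9.5000)²+(-2.5000)²)=9.8234, C_3=11.2794: slack
cable 4: √((9.5000)²+(3.5000)²)=10.1242, C_4=10.1242: taut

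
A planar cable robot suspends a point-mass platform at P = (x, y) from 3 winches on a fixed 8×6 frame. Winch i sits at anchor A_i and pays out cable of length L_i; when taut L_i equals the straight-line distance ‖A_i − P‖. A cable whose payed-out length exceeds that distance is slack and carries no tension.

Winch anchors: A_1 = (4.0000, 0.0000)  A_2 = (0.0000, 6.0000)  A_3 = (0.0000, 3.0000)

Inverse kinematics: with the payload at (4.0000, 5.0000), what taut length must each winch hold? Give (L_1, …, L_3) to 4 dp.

(5.0000, 4.1231, 4.4721)

L_1: Δ = A_1−P = (0.0000, -5.0000) → ‖Δ‖ = √25.0000 = 5.0000
L_2: Δ = A_2−P = (-4.0000, 1.0000) → ‖Δ‖ = √17.0000 = 4.1231
L_3: Δ = A_3−P = (-4.0000, -2.0000) → ‖Δ‖ = √20.0000 = 4.4721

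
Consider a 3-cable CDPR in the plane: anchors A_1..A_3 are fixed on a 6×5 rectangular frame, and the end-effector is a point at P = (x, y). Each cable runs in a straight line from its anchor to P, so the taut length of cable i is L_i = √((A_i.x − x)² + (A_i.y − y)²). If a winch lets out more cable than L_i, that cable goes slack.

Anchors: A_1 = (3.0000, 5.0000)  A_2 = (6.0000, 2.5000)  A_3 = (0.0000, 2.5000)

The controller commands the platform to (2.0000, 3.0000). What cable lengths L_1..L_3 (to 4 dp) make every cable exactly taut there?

(2.2361, 4.0311, 2.0616)

cable 1: Δx=1.0000, Δy=2.0000; L_1 = √(Δx²+Δy²) = 2.2361
cable 2: Δx=4.0000, Δy=-0.5000; L_2 = √(Δx²+Δy²) = 4.0311
cable 3: Δx=-2.0000, Δy=-0.5000; L_3 = √(Δx²+Δy²) = 2.0616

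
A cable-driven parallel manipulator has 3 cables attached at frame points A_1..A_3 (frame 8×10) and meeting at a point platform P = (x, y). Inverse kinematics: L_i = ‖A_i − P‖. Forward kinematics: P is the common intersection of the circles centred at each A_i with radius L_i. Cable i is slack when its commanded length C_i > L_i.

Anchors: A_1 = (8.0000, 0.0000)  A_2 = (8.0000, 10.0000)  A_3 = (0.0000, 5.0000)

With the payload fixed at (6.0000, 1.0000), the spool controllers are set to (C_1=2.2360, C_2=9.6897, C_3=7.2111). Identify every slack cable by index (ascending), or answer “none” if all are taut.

i=1: geometric 2.2361 vs commanded 2.2360 ⇒ taut
i=2: geometric 9.2195 vs commanded 9.6897 ⇒ slack
i=3: geometric 7.2111 vs commanded 7.2111 ⇒ taut

2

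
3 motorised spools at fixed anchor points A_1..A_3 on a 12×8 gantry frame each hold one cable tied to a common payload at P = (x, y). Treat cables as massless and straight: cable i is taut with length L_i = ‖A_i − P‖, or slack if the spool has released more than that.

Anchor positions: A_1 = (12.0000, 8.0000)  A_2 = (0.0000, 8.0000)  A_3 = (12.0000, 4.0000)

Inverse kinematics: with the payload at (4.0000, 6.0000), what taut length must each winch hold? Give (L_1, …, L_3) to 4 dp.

(8.2462, 4.4721, 8.2462)

cable 1: Δx=8.0000, Δy=2.0000; L_1 = √(Δx²+Δy²) = 8.2462
cable 2: Δx=-4.0000, Δy=2.0000; L_2 = √(Δx²+Δy²) = 4.4721
cable 3: Δx=8.0000, Δy=-2.0000; L_3 = √(Δx²+Δy²) = 8.2462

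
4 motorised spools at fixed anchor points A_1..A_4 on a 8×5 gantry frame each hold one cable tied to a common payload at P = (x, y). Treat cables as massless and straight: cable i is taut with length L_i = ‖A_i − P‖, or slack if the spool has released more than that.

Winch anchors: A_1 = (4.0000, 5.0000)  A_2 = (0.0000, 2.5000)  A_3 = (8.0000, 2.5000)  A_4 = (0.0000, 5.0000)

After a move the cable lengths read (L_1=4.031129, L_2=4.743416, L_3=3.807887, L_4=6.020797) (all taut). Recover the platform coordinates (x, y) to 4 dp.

circle eqns → linear via eq_j − eq_1; set q_j = A_j·A_j − L_j²
q_1 = 16.0000+25.0000−16.2500 = 24.7500
8.0000·x + 5.0000·y = q_1−q_2 = 41.0000
-8.0000·x + 5.0000·y = q_1−q_3 = -31.0000
8.0000·x + 0.0000·y = q_1−q_4 = 36.0000
solve first two rows → x=4.5000, y=1.0000
check cable 4: ‖A_4−P‖² = 36.2500 ≈ L_4² = 36.2500 ✓

(4.5000, 1.0000)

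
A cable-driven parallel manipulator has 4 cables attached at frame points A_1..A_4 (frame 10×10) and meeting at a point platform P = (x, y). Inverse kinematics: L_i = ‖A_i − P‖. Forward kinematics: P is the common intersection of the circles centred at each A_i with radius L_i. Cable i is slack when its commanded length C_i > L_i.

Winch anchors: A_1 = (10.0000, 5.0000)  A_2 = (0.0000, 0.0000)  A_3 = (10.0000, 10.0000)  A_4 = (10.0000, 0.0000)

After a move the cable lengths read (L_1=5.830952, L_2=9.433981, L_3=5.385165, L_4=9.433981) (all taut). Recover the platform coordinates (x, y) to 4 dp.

(5.0000, 8.0000)

circle eqns → linear via eq_j − eq_1; set q_j = A_j·A_j − L_j²
q_1 = 100.0000+25.0000−34.0000 = 91.0000
20.0000·x + 10.0000·y = q_1−q_2 = 180.0000
0.0000·x − 10.0000·y = q_1−q_3 = -80.0000
0.0000·x + 10.0000·y = q_1−q_4 = 80.0000
solve first two rows → x=5.0000, y=8.0000
check cable 4: ‖A_4−P‖² = 89.0000 ≈ L_4² = 89.0000 ✓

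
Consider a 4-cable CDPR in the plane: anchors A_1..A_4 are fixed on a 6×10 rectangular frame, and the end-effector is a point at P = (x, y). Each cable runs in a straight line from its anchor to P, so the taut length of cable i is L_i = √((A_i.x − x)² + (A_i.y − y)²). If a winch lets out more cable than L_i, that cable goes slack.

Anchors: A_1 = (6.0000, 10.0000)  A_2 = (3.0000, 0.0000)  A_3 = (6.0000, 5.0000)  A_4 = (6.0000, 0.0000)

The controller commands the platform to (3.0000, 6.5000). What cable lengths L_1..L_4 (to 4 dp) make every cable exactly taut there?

cable 1: Δx=3.0000, Δy=3.5000; L_1 = √(Δx²+Δy²) = 4.6098
cable 2: Δx=0.0000, Δy=-6.5000; L_2 = √(Δx²+Δy²) = 6.5000
cable 3: Δx=3.0000, Δy=-1.5000; L_3 = √(Δx²+Δy²) = 3.3541
cable 4: Δx=3.0000, Δy=-6.5000; L_4 = √(Δx²+Δy²) = 7.1589

(4.6098, 6.5000, 3.3541, 7.1589)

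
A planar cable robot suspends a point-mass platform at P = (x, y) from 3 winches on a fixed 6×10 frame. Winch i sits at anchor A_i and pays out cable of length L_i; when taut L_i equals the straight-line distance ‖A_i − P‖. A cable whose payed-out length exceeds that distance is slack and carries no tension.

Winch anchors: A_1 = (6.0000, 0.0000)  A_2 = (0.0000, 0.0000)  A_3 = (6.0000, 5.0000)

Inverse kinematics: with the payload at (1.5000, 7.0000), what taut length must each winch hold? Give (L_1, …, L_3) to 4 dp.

(8.3217, 7.1589, 4.9244)

L_1 = √((6.0000−1.5000)² + (0.0000−7.0000)²) = 8.3217
L_2 = √((0.0000−1.5000)² + (0.0000−7.0000)²) = 7.1589
L_3 = √((6.0000−1.5000)² + (5.0000−7.0000)²) = 4.9244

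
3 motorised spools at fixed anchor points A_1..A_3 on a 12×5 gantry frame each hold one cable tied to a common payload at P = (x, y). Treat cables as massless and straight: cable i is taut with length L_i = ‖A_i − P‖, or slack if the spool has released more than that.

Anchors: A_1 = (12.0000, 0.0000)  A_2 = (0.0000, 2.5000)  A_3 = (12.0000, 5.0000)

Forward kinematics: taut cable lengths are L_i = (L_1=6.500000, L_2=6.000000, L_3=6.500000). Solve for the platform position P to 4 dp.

expand ‖A_i−P‖²=L_i² and subtract eq 1 (c_i ≔ ‖A_i‖²−L_i²)
c_1 = 144.0000+0.0000−42.2500 = 101.7500
eq1−eq2 → [24.0000  -5.0000]·P = 131.5000
eq1−eq3 → [0.0000  -10.0000]·P = -25.0000
2×2 solve → P = (6.0000, 2.5000)

(6.0000, 2.5000)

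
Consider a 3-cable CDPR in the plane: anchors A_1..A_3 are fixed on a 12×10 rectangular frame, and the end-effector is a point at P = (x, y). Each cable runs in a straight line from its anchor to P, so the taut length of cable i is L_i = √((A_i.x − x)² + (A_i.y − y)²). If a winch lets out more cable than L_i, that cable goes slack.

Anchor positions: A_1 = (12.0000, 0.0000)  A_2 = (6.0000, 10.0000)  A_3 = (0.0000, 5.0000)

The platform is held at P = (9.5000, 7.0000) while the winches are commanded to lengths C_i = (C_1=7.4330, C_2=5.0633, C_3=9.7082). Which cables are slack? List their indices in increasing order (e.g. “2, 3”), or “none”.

2

cable 1: L_1 = ‖A_1−P‖ = 7.4330;  C_1 = 7.4330 → taut
cable 2: L_2 = ‖A_2−P‖ = 4.6098;  C_2 = 5.0633 → slack
cable 3: L_3 = ‖A_3−P‖ = 9.7082;  C_3 = 9.7082 → taut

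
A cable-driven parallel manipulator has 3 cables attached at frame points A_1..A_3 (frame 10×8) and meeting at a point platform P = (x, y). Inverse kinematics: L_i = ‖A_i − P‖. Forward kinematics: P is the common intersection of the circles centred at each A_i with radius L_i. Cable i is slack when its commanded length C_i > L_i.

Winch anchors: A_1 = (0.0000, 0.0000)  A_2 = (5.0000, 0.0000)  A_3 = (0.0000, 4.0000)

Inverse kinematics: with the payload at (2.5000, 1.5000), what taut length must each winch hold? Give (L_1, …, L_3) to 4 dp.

L_1: Δ = A_1−P = (-2.5000, -1.5000) → ‖Δ‖ = √8.5000 = 2.9155
L_2: Δ = A_2−P = (2.5000, -1.5000) → ‖Δ‖ = √8.5000 = 2.9155
L_3: Δ = A_3−P = (-2.5000, 2.5000) → ‖Δ‖ = √12.5000 = 3.5355

(2.9155, 2.9155, 3.5355)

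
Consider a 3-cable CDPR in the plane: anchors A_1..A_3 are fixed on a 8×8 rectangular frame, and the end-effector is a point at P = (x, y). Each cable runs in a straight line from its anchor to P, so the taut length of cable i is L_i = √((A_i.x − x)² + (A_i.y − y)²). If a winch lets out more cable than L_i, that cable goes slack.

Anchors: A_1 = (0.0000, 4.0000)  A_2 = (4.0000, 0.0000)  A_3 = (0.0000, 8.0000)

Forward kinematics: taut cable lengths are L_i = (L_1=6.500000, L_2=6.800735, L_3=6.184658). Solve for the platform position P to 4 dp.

(6.0000, 6.5000)

circle eqns → linear via eq_j − eq_1; set q_j = A_j·A_j − L_j²
q_1 = 0.0000+16.0000−42.2500 = -26.2500
-8.0000·x + 8.0000·y = q_1−q_2 = 4.0000
0.0000·x − 8.0000·y = q_1−q_3 = -52.0000
solve first two rows → x=6.0000, y=6.5000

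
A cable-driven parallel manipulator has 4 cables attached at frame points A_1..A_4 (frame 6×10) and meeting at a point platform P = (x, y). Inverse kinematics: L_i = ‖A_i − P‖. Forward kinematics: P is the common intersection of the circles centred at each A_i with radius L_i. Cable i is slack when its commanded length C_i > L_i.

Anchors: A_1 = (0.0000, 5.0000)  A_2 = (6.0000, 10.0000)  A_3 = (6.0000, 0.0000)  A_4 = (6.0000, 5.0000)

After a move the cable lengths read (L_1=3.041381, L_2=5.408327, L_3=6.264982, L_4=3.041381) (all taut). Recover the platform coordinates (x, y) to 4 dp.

(3.0000, 5.5000)

expand ‖A_i−P‖²=L_i² and subtract eq 1 (k_i ≔ ‖A_i‖²−L_i²)
k_1 = 0.0000+25.0000−9.2500 = 15.7500
eq1−eq2 → [-12.0000  -10.0000]·P = -91.0000
eq1−eq3 → [-12.0000  10.0000]·P = 19.0000
eq1−eq4 → [-12.0000  0.0000]·P = -36.0000
2×2 solve → P = (3.0000, 5.5000)
check cable 4: ‖A_4−P‖² = 9.2500 ≈ L_4² = 9.2500 ✓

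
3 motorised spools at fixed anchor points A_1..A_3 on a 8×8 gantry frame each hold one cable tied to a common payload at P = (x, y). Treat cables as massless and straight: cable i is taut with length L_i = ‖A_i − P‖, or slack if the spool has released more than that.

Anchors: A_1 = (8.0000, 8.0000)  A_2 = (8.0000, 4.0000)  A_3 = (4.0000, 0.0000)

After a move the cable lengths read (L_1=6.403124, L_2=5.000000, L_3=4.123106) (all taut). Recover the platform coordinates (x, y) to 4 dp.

each cable: (A_i−P)·(A_i−P) = L_i²; let q_i = ‖A_i‖²−L_i²
q_1 = 64.0000+64.0000−41.0000 = 87.0000
row 1: 0.0000x + 8.0000y = 32.0000  (q_2=55.0000)
row 2: 8.0000x + 16.0000y = 88.0000  (q_3=-1.0000)
Cramer on rows 1–2 → x = 3.0000, y = 4.0000

(3.0000, 4.0000)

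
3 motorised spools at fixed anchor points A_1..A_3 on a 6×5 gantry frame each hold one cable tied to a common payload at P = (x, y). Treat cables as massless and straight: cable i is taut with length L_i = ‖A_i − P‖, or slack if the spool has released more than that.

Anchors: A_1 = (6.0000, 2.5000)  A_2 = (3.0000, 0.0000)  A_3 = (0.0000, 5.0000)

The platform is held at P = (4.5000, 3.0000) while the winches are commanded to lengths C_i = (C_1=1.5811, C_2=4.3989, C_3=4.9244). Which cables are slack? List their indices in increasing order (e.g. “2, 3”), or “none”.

2

i=1: geometric 1.5811 vs commanded 1.5811 ⇒ taut
i=2: geometric 3.3541 vs commanded 4.3989 ⇒ slack
i=3: geometric 4.9244 vs commanded 4.9244 ⇒ taut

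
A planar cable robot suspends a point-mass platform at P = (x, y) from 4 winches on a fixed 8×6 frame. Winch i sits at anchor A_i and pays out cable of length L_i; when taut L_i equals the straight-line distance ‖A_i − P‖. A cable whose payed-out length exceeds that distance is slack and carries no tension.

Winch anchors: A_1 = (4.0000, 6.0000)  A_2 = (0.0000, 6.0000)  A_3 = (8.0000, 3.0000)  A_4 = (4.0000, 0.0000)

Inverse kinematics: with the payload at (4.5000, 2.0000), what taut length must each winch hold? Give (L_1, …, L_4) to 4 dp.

cable 1: Δx=-0.5000, Δy=4.0000; L_1 = √(Δx²+Δy²) = 4.0311
cable 2: Δx=-4.5000, Δy=4.0000; L_2 = √(Δx²+Δy²) = 6.0208
cable 3: Δx=3.5000, Δy=1.0000; L_3 = √(Δx²+Δy²) = 3.6401
cable 4: Δx=-0.5000, Δy=-2.0000; L_4 = √(Δx²+Δy²) = 2.0616

(4.0311, 6.0208, 3.6401, 2.0616)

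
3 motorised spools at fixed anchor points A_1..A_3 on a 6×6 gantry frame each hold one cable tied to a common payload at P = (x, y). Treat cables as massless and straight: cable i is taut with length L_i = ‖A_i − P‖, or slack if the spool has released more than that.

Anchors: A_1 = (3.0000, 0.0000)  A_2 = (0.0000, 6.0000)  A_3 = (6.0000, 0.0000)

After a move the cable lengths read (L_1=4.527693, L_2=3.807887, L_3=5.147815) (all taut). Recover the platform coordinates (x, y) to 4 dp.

each cable: (A_i−P)·(A_i−P) = L_i²; let c_i = ‖A_i‖²−L_i²
c_1 = 9.0000+0.0000−20.5000 = -11.5000
row 1: 6.0000x − 12.0000y = -33.0000  (c_2=21.5000)
row 2: -6.0000x + 0.0000y = -21.0000  (c_3=9.5000)
Cramer on rows 1–2 → x = 3.5000, y = 4.5000

(3.5000, 4.5000)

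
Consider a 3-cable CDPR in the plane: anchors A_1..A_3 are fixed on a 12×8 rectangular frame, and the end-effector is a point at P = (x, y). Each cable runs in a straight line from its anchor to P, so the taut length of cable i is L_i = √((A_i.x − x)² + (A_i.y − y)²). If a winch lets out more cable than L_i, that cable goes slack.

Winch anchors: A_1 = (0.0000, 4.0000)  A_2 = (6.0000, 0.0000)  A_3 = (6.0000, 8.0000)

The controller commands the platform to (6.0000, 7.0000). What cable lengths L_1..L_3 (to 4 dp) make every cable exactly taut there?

L_1 = √((0.0000−6.0000)² + (4.0000−7.0000)²) = 6.7082
L_2 = √((6.0000−6.0000)² + (0.0000−7.0000)²) = 7.0000
L_3 = √((6.0000−6.0000)² + (8.0000−7.0000)²) = 1.0000

(6.7082, 7.0000, 1.0000)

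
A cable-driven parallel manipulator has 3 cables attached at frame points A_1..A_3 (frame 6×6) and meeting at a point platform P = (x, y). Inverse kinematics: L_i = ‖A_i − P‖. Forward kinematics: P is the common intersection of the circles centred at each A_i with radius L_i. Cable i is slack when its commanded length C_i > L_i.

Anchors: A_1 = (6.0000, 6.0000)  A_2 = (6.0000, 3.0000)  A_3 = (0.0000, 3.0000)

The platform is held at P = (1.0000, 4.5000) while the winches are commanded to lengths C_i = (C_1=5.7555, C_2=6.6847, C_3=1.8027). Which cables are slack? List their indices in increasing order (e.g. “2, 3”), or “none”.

1, 2

i=1: geometric 5.2202 vs commanded 5.7555 ⇒ slack
i=2: geometric 5.2202 vs commanded 6.6847 ⇒ slack
i=3: geometric 1.8028 vs commanded 1.8027 ⇒ taut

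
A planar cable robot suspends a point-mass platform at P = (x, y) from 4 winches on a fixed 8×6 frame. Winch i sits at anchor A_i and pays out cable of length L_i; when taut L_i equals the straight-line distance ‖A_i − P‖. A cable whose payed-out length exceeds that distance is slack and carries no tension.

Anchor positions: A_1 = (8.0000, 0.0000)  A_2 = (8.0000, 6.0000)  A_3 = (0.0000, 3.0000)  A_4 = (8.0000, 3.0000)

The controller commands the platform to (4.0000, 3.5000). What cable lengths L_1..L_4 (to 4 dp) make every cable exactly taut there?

(5.3151, 4.7170, 4.0311, 4.0311)

cable 1: Δx=4.0000, Δy=-3.5000; L_1 = √(Δx²+Δy²) = 5.3151
cable 2: Δx=4.0000, Δy=2.5000; L_2 = √(Δx²+Δy²) = 4.7170
cable 3: Δx=-4.0000, Δy=-0.5000; L_3 = √(Δx²+Δy²) = 4.0311
cable 4: Δx=4.0000, Δy=-0.5000; L_4 = √(Δx²+Δy²) = 4.0311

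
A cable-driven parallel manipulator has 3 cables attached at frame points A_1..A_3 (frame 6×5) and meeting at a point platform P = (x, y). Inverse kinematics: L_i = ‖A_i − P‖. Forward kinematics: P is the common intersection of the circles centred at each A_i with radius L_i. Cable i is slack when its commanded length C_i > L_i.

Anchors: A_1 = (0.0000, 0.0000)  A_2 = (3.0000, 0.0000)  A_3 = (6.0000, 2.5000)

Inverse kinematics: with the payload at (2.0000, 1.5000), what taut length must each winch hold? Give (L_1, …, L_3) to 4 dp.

cable 1: Δx=-2.0000, Δy=-1.5000; L_1 = √(Δx²+Δy²) = 2.5000
cable 2: Δx=1.0000, Δy=-1.5000; L_2 = √(Δx²+Δy²) = 1.8028
cable 3: Δx=4.0000, Δy=1.0000; L_3 = √(Δx²+Δy²) = 4.1231

(2.5000, 1.8028, 4.1231)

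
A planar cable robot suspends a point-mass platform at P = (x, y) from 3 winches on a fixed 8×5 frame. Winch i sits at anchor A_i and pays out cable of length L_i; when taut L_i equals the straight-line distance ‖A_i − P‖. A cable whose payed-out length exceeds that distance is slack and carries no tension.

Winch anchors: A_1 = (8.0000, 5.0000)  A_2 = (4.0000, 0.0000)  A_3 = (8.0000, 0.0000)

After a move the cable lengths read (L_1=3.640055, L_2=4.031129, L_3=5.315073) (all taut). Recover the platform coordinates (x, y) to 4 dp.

circle eqns → linear via eq_j − eq_1; set q_j = A_j·A_j − L_j²
q_1 = 64.0000+25.0000−13.2500 = 75.7500
8.0000·x + 10.0000·y = q_1−q_2 = 76.0000
0.0000·x + 10.0000·y = q_1−q_3 = 40.0000
solve first two rows → x=4.5000, y=4.0000

(4.5000, 4.0000)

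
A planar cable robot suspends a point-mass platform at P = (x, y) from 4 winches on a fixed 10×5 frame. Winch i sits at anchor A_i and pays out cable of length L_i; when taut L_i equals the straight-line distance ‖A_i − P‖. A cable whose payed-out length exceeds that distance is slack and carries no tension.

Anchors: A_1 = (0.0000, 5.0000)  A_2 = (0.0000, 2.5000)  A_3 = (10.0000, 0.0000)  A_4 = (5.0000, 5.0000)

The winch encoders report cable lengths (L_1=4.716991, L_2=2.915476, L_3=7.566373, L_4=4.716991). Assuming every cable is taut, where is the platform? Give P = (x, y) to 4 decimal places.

(2.5000, 1.0000)

expand ‖A_i−P‖²=L_i² and subtract eq 1 (c_i ≔ ‖A_i‖²−L_i²)
c_1 = 0.0000+25.0000−22.2500 = 2.7500
eq1−eq2 → [0.0000  5.0000]·P = 5.0000
eq1−eq3 → [-20.0000  10.0000]·P = -40.0000
eq1−eq4 → [-10.0000  0.0000]·P = -25.0000
2×2 solve → P = (2.5000, 1.0000)
check cable 4: ‖A_4−P‖² = 22.2500 ≈ L_4² = 22.2500 ✓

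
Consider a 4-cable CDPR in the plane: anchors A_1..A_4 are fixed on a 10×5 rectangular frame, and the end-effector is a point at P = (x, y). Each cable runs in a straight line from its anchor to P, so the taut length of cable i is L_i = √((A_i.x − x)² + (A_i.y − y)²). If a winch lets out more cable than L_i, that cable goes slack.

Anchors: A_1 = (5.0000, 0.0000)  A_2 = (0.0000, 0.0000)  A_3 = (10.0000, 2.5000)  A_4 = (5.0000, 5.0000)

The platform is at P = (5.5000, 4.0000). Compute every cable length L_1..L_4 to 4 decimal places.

(4.0311, 6.8007, 4.7434, 1.1180)

L_1: Δ = A_1−P = (-0.5000, -4.0000) → ‖Δ‖ = √16.2500 = 4.0311
L_2: Δ = A_2−P = (-5.5000, -4.0000) → ‖Δ‖ = √46.2500 = 6.8007
L_3: Δ = A_3−P = (4.5000, -1.5000) → ‖Δ‖ = √22.5000 = 4.7434
L_4: Δ = A_4−P = (-0.5000, 1.0000) → ‖Δ‖ = √1.2500 = 1.1180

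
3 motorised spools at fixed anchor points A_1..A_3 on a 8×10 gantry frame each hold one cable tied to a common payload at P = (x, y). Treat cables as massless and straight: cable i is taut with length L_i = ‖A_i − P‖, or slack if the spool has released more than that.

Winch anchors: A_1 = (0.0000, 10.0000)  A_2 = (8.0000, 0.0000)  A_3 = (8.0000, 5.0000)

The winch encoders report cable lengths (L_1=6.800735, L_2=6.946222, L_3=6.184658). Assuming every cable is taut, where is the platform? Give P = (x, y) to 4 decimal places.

(2.0000, 3.5000)

circle eqns → linear via eq_j − eq_1; set q_j = A_j·A_j − L_j²
q_1 = 0.0000+100.0000−46.2500 = 53.7500
-16.0000·x + 20.0000·y = q_1−q_2 = 38.0000
-16.0000·x + 10.0000·y = q_1−q_3 = 3.0000
solve first two rows → x=2.0000, y=3.5000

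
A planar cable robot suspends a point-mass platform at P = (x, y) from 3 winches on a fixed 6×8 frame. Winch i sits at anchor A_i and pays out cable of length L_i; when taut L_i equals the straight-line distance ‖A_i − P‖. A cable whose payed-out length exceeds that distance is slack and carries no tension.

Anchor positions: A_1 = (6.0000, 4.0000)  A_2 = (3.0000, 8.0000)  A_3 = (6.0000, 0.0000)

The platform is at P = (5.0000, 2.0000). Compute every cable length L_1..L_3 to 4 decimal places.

(2.2361, 6.3246, 2.2361)

L_1 = √((6.0000−5.0000)² + (4.0000−2.0000)²) = 2.2361
L_2 = √((3.0000−5.0000)² + (8.0000−2.0000)²) = 6.3246
L_3 = √((6.0000−5.0000)² + (0.0000−2.0000)²) = 2.2361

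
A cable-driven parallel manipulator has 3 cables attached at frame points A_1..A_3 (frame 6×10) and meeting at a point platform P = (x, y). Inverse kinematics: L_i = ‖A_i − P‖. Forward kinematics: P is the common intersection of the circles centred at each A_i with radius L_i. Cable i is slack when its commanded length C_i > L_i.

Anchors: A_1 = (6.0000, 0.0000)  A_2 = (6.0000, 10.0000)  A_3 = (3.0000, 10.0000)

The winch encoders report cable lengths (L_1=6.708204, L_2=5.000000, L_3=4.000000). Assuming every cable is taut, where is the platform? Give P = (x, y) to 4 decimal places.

circle eqns → linear via eq_j − eq_1; set k_j = A_j·A_j − L_j²
k_1 = 36.0000+0.0000−45.0000 = -9.0000
0.0000·x − 20.0000·y = k_1−k_2 = -120.0000
6.0000·x − 20.0000·y = k_1−k_3 = -102.0000
solve first two rows → x=3.0000, y=6.0000

(3.0000, 6.0000)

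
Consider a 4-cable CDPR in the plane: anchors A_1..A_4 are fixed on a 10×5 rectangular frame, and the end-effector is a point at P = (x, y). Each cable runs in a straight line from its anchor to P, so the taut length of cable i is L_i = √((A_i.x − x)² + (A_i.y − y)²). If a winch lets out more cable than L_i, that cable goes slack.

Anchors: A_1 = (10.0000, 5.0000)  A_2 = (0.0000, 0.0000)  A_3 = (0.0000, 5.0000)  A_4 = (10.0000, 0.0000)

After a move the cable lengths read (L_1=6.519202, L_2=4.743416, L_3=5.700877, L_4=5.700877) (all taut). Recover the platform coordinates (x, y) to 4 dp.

circle eqns → linear via eq_j − eq_1; set k_j = A_j·A_j − L_j²
k_1 = 100.0000+25.0000−42.5000 = 82.5000
20.0000·x + 10.0000·y = k_1−k_2 = 105.0000
20.0000·x + 0.0000·y = k_1−k_3 = 90.0000
0.0000·x + 10.0000·y = k_1−k_4 = 15.0000
solve first two rows → x=4.5000, y=1.5000
check cable 4: ‖A_4−P‖² = 32.5000 ≈ L_4² = 32.5000 ✓

(4.5000, 1.5000)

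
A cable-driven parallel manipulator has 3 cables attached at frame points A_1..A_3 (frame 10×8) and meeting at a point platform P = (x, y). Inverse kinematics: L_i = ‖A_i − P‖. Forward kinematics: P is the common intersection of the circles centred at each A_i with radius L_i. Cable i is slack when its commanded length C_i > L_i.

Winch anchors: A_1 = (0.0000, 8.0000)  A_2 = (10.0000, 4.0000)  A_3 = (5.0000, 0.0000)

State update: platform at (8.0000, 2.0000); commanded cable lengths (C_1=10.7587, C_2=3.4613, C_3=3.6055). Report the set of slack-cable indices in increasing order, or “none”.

i=1: geometric 10.0000 vs commanded 10.7587 ⇒ slack
i=2: geometric 2.8284 vs commanded 3.4613 ⇒ slack
i=3: geometric 3.6056 vs commanded 3.6055 ⇒ taut

1, 2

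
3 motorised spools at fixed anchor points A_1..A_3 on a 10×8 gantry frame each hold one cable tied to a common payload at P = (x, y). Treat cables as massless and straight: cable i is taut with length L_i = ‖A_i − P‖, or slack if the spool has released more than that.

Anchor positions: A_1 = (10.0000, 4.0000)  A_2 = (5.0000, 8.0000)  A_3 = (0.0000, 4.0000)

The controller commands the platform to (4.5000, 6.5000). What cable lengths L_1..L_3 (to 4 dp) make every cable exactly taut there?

(6.0415, 1.5811, 5.1478)

L_1 = √((10.0000−4.5000)² + (4.0000−6.5000)²) = 6.0415
L_2 = √((5.0000−4.5000)² + (8.0000−6.5000)²) = 1.5811
L_3 = √((0.0000−4.5000)² + (4.0000−6.5000)²) = 5.1478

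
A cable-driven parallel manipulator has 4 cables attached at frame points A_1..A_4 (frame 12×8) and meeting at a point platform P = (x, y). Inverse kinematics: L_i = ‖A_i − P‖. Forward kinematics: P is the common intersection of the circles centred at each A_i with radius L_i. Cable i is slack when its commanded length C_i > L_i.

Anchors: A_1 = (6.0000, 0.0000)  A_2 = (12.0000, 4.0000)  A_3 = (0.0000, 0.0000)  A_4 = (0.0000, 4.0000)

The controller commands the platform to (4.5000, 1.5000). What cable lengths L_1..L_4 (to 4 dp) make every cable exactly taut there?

(2.1213, 7.9057, 4.7434, 5.1478)

cable 1: Δx=1.5000, Δy=-1.5000; L_1 = √(Δx²+Δy²) = 2.1213
cable 2: Δx=7.5000, Δy=2.5000; L_2 = √(Δx²+Δy²) = 7.9057
cable 3: Δx=-4.5000, Δy=-1.5000; L_3 = √(Δx²+Δy²) = 4.7434
cable 4: Δx=-4.5000, Δy=2.5000; L_4 = √(Δx²+Δy²) = 5.1478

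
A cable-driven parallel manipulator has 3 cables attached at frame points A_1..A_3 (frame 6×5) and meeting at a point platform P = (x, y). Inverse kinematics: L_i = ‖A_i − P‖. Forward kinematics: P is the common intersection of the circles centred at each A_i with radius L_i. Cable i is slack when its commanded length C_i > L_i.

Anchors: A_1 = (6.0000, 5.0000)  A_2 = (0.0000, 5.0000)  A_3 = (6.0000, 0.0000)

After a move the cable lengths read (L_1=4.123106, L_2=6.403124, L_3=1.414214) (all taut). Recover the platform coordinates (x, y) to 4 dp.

each cable: (A_i−P)·(A_i−P) = L_i²; let k_i = ‖A_i‖²−L_i²
k_1 = 36.0000+25.0000−17.0000 = 44.0000
row 1: 12.0000x + 0.0000y = 60.0000  (k_2=-16.0000)
row 2: 0.0000x + 10.0000y = 10.0000  (k_3=34.0000)
Cramer on rows 1–2 → x = 5.0000, y = 1.0000

(5.0000, 1.0000)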